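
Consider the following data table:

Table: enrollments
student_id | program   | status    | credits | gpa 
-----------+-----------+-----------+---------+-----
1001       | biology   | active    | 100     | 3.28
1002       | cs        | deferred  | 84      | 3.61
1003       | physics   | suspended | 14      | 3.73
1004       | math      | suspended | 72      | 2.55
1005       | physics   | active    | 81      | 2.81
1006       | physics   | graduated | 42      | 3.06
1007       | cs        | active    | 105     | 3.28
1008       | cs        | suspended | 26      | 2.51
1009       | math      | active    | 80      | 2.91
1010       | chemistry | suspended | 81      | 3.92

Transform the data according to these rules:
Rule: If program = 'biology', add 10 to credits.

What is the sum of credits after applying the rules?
695

Step 1: Count records where program = 'biology': 1
Step 2: Total bonus added: 1 × 10 = 10
Step 3: Original sum of credits: 685
Step 4: Final sum = 685 + 10 = 695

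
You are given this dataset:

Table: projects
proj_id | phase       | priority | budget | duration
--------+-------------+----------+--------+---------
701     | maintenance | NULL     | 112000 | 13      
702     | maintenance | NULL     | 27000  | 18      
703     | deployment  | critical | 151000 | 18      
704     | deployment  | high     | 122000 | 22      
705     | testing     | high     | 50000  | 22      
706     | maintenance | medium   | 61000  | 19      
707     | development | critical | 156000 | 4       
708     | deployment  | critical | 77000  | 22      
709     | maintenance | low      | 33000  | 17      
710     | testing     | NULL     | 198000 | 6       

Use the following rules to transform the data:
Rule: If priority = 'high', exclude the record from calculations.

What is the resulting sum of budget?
815000

Step 1: Identify records where priority = 'high'
Step 2: The excluded records sum to 172000
Step 3: Original total budget = 987000
Step 4: Remaining total = 987000 - 172000 = 815000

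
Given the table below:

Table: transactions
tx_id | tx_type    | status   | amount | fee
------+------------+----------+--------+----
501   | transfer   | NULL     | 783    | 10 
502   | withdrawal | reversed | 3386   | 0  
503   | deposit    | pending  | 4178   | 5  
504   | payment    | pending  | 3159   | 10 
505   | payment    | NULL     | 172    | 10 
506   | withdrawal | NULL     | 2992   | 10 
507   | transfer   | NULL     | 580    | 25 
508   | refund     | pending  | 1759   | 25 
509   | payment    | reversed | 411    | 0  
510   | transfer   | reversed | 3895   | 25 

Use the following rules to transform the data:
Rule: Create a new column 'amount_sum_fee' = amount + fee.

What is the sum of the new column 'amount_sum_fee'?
21435

Step 1: For each record, compute amount + fee
Example calculations:
  783 + 10 = 793
  3386 + 0 = 3386
  4178 + 5 = 4183
  ...
Step 2: Sum all derived values
Step 3: Total = 21435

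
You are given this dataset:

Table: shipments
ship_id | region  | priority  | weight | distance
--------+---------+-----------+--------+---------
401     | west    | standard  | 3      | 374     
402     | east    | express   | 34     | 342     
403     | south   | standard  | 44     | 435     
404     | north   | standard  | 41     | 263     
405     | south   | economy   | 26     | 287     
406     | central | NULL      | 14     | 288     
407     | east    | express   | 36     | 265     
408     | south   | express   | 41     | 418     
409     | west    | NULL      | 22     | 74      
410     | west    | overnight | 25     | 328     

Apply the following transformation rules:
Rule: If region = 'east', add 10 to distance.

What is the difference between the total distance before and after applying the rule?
20

Step 1: Original sum of distance = 3074
Step 2: 2 records have region = 'east'
Step 3: Each affected record changes by 10
Step 4: Total change = 2 × 10 = 20
Step 5: New sum = 3074 + 20 = 3094
Step 6: Difference = |3094 - 3074| = 20
        (Sum increased by 20)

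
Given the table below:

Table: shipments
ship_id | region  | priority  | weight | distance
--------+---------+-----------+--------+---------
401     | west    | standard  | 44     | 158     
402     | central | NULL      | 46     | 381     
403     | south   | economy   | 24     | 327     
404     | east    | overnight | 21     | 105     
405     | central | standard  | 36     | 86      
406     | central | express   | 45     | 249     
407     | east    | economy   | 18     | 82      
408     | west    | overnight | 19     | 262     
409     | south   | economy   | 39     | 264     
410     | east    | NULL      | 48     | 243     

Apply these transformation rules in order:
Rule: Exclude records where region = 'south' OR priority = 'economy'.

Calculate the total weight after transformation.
259

Step 1: Find records where region = 'south' OR priority = 'economy'
Step 2: 3 records match, summing to 81
Step 3: Original sum: 340
Step 4: Remaining sum = 340 - 81 = 259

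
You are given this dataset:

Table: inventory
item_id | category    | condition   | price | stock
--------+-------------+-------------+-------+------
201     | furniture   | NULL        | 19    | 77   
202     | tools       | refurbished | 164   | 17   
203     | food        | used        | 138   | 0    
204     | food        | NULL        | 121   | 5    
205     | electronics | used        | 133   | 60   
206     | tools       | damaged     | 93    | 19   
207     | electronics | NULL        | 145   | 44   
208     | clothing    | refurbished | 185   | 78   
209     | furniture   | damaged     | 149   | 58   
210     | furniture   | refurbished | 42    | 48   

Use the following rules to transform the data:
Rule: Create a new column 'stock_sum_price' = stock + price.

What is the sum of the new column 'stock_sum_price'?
1595

Step 1: For each record, compute stock + price
Example calculations:
  77 + 19 = 96
  17 + 164 = 181
  0 + 138 = 138
  ...
Step 2: Sum all derived values
Step 3: Total = 1595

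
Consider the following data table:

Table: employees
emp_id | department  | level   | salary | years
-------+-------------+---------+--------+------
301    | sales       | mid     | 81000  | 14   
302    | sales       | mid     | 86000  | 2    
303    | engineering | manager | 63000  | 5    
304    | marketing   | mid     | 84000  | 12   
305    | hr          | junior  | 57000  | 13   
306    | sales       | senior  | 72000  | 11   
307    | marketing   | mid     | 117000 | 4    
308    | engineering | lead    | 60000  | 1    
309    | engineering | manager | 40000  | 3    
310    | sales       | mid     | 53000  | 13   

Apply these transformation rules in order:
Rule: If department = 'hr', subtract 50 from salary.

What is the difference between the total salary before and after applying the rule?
50

Step 1: Original sum of salary = 713000
Step 2: 1 records have department = 'hr'
Step 3: Each affected record changes by -50
Step 4: Total change = 1 × -50 = -50
Step 5: New sum = 713000 + -50 = 712950
Step 6: Difference = |712950 - 713000| = 50
        (Sum decreased by 50)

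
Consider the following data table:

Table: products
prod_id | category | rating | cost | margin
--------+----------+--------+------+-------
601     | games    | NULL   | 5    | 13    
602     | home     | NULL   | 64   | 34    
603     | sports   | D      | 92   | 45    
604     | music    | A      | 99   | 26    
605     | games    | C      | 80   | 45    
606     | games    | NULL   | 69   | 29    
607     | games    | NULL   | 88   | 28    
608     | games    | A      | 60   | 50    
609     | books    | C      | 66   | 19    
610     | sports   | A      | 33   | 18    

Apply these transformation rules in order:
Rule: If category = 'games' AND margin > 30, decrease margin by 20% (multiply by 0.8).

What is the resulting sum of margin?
288.0

Step 1: Find records where category = 'games' AND margin > 30
Step 2: 2 records match, summing to 95
Step 3: After multiplier: 95 × 0.8 = 76.0
Step 4: Unaffected records sum: 212
Step 5: Final sum = 76.0 + 212 = 288.0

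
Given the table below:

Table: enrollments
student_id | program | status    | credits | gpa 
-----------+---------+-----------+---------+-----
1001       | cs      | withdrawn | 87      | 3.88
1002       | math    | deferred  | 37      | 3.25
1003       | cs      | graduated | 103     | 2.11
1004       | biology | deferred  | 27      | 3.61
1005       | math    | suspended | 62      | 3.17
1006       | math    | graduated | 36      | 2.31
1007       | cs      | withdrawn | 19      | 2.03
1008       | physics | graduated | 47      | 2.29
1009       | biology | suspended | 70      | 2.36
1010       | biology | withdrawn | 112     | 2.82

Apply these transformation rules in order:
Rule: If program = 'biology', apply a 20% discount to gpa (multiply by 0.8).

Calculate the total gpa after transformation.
26.07

Step 1: Records with program = 'biology' have total gpa = 8.79
Step 2: Apply multiplier: 8.79 × 0.8 = 7.03
Step 3: Other records total: 19.04
Step 4: Final sum = 7.03 + 19.04 = 26.07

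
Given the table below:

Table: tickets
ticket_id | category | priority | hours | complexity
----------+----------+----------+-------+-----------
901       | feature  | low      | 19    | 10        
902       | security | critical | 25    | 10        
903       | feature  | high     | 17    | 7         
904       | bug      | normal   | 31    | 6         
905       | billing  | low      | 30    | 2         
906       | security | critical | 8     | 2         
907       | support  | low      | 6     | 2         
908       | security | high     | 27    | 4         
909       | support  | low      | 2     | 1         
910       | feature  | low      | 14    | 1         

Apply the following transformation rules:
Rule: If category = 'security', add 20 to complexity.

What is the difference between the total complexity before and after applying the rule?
60

Step 1: Original sum of complexity = 45
Step 2: 3 records have category = 'security'
Step 3: Each affected record changes by 20
Step 4: Total change = 3 × 20 = 60
Step 5: New sum = 45 + 60 = 105
Step 6: Difference = |105 - 45| = 60
        (Sum increased by 60)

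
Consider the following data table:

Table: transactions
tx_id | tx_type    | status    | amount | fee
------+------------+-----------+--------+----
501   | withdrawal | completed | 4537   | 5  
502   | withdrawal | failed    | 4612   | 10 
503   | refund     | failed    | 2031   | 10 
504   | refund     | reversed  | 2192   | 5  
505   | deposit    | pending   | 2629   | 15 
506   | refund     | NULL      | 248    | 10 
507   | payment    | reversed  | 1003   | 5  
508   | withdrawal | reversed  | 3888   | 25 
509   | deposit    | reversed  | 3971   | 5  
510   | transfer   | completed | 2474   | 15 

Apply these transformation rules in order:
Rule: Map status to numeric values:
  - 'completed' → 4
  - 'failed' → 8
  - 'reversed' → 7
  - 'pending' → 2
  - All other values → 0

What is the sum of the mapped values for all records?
54

Step 1: Apply mapping to each record
Step 2: Count by status:
  'completed': 2 records × 4 = 8
  'failed': 2 records × 8 = 16
  'reversed': 4 records × 7 = 28
  'pending': 1 records × 2 = 2
Step 3: Sum all mapped values = 54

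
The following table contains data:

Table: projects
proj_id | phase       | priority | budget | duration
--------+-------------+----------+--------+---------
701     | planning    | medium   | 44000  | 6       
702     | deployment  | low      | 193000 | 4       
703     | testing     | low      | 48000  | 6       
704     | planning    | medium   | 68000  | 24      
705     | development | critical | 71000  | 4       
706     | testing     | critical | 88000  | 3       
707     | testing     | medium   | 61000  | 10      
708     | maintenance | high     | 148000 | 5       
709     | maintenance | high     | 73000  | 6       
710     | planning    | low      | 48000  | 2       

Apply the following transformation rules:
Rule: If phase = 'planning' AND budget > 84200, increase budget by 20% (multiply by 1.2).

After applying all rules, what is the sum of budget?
842000

Step 1: Find records where phase = 'planning' AND budget > 84200
Step 2: 0 records match, summing to 0
Step 3: After multiplier: 0 × 1.2 = 0.0
Step 4: Unaffected records sum: 842000
Step 5: Final sum = 0.0 + 842000 = 842000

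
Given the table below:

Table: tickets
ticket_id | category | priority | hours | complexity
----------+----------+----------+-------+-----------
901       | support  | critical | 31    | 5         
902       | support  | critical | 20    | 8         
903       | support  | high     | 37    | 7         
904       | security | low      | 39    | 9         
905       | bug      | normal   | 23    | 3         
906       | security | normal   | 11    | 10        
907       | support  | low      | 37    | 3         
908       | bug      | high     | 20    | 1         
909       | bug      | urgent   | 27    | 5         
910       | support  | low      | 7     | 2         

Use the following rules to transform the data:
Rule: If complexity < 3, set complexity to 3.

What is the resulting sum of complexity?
56

Step 1: 2 records have complexity < 3
Step 2: These records originally summed to 3
Step 3: After setting to minimum: 2 × 3 = 6
Step 4: Unaffected records sum: 50
Step 5: Final sum = 6 + 50 = 56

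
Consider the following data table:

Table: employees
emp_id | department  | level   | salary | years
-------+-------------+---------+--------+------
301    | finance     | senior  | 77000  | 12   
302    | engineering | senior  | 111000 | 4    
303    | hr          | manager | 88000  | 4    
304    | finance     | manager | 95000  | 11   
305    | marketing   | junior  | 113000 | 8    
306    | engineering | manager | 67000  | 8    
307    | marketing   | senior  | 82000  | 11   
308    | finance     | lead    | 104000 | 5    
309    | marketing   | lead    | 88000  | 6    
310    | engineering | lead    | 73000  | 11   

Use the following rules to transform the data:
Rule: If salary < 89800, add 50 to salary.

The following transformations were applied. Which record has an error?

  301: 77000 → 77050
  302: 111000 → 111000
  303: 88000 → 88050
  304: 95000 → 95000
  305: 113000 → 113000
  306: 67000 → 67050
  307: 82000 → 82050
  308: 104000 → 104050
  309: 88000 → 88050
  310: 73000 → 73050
Record 308 has an error. The correct transformed value should be 104000, not 104050.

Step 1: Check each record against the rule
Step 2: Record 308 has salary = 104000
Step 3: Since 104000 >= 89800, the bonus should not have been applied
Step 4: Correct value = 104000, but claimed value = 104050
Conclusion: Record 308 has the error.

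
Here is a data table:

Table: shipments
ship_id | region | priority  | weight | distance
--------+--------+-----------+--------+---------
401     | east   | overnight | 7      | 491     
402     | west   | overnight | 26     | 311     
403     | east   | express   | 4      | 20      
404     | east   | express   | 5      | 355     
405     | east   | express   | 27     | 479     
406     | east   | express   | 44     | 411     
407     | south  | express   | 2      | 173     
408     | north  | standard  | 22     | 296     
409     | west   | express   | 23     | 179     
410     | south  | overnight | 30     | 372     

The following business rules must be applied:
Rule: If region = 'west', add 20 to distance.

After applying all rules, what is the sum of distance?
3127

Step 1: Count records where region = 'west': 2
Step 2: Total bonus added: 2 × 20 = 40
Step 3: Original sum of distance: 3087
Step 4: Final sum = 3087 + 40 = 3127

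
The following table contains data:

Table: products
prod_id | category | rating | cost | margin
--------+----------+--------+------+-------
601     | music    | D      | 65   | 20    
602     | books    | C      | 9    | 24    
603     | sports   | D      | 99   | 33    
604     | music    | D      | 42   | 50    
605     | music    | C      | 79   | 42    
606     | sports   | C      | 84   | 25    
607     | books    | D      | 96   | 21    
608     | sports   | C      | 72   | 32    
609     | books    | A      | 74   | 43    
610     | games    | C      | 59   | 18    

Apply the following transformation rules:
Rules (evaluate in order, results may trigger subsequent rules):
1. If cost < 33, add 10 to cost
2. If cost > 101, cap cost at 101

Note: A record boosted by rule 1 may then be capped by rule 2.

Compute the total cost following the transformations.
689

Step 1: Apply rule 1 to records with cost < 33
  - 1 records get bonus of 10
  - Of these, 0 records then exceed 101 and get capped
Step 2: Apply rule 2 to records with cost > 101
  - 0 records (original) are capped
Step 3: Calculate final sum = 689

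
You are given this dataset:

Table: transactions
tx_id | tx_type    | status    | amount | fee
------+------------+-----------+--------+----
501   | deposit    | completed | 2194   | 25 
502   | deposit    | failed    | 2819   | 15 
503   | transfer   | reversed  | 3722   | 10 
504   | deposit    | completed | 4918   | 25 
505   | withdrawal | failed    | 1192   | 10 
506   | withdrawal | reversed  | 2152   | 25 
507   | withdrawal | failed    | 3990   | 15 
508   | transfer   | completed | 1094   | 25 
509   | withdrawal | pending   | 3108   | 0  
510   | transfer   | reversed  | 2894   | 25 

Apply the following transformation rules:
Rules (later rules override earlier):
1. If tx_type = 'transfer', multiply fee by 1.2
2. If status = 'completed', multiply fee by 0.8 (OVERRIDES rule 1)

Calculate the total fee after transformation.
167.0

Step 1: Rule 2 takes priority for records with status = 'completed'
  - 3 records: 75 × 0.8 = 60.0
Step 2: Rule 1 applies to remaining records with tx_type = 'transfer'
  - 2 records: 35 × 1.2 = 42.0
Step 3: Other records unchanged: 65
Step 4: Final sum = 60.0 + 42.0 + 65 = 167.0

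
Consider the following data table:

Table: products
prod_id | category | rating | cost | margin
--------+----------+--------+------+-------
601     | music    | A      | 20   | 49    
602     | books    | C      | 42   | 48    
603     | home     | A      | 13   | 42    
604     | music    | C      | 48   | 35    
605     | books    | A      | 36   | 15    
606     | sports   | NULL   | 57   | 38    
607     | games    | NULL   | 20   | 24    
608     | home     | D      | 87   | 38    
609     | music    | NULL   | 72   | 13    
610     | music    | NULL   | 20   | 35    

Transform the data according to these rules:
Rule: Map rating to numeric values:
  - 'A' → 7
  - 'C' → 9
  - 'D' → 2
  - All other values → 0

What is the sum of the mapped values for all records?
41

Step 1: Apply mapping to each record
Step 2: Count by status:
  'A': 3 records × 7 = 21
  'C': 2 records × 9 = 18
  'D': 1 records × 2 = 2
Step 3: Sum all mapped values = 41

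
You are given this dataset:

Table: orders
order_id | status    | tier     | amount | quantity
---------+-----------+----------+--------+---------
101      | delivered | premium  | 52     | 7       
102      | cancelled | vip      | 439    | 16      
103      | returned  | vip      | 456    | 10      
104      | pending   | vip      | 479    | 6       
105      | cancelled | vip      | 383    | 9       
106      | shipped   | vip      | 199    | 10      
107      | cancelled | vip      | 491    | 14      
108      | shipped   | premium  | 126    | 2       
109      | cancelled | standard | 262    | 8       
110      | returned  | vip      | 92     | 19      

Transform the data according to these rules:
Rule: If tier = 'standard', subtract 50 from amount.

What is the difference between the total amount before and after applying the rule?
50

Step 1: Original sum of amount = 2979
Step 2: 1 records have tier = 'standard'
Step 3: Each affected record changes by -50
Step 4: Total change = 1 × -50 = -50
Step 5: New sum = 2979 + -50 = 2929
Step 6: Difference = |2929 - 2979| = 50
        (Sum decreased by 50)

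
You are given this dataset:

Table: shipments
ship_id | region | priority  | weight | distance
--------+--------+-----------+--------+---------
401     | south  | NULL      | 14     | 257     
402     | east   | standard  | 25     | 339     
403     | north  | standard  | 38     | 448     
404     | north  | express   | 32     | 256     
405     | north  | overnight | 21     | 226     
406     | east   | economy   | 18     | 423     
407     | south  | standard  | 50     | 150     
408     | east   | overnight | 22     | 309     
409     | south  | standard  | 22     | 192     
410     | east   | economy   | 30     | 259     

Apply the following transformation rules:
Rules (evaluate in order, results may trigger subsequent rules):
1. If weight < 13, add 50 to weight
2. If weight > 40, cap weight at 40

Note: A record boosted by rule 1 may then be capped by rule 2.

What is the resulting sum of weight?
262

Step 1: Apply rule 1 to records with weight < 13
  - 0 records get bonus of 50
  - Of these, 0 records then exceed 40 and get capped
Step 2: Apply rule 2 to records with weight > 40
  - 1 records (original) are capped
Step 3: Calculate final sum = 262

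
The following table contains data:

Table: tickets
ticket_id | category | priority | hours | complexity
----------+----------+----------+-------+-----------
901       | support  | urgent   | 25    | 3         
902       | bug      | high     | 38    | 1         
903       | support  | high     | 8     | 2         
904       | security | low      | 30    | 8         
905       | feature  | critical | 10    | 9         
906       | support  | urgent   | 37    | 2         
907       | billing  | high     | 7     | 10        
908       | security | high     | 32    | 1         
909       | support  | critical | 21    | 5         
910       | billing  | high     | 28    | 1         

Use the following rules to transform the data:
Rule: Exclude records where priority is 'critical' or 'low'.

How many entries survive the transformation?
7

Step 1: Count records to exclude
  - 2 (critical) + 1 (low) = 3 records
Step 2: Total records: 10
Step 3: Remaining = 10 - 3 = 7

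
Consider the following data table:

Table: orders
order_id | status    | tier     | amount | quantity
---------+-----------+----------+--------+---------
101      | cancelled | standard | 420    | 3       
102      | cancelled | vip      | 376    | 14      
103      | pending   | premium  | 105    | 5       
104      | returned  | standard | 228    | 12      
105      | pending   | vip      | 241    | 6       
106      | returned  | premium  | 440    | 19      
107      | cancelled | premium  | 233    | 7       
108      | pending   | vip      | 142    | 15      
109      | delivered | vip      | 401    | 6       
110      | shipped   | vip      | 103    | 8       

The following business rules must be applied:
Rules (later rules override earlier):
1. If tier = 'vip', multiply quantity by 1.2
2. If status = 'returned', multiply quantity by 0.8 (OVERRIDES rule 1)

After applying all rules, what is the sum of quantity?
98.6

Step 1: Rule 2 takes priority for records with status = 'returned'
  - 2 records: 31 × 0.8 = 24.8
Step 2: Rule 1 applies to remaining records with tier = 'vip'
  - 5 records: 49 × 1.2 = 58.8
Step 3: Other records unchanged: 15
Step 4: Final sum = 24.8 + 58.8 + 15 = 98.6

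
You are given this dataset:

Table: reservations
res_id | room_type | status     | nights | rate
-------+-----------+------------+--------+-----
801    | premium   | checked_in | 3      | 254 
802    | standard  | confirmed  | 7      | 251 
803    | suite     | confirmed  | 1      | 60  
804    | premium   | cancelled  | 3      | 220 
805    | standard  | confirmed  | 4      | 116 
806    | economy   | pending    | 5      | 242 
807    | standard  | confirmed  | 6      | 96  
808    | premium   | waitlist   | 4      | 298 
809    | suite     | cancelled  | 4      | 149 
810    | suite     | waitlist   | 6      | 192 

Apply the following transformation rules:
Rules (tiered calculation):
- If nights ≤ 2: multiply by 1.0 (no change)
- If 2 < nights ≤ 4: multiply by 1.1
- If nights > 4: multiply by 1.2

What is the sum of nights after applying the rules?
49.6

Step 1: Tier 1 (nights ≤ 2): 1 records, sum = 1 × 1.0 = 1.0
Step 2: Tier 2 (2 < nights ≤ 4): 5 records, sum = 18 × 1.1 = 19.8
Step 3: Tier 3 (nights > 4): 4 records, sum = 24 × 1.2 = 28.8
Step 4: Final sum = 1.0 + 19.8 + 28.8 = 49.6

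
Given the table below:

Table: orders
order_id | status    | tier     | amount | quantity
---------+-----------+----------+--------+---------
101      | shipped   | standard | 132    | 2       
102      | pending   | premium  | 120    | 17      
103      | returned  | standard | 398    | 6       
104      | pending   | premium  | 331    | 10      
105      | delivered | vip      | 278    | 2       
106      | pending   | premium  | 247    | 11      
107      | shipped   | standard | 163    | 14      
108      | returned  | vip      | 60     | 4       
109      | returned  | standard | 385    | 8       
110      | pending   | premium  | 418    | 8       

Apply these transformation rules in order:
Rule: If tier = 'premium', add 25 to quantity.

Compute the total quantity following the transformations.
182

Step 1: Count records where tier = 'premium': 4
Step 2: Total bonus added: 4 × 25 = 100
Step 3: Original sum of quantity: 82
Step 4: Final sum = 82 + 100 = 182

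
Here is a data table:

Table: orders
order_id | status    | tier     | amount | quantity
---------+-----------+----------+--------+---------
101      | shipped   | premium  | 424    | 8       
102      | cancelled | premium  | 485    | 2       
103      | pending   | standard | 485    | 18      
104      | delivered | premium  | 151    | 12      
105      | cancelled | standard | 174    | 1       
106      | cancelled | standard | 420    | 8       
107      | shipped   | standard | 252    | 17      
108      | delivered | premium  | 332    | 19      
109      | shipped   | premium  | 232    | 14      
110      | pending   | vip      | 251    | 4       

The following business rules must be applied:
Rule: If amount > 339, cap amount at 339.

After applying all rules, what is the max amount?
339

Step 1: Original maximum amount = 485
Step 2: Apply cap at 339
Step 3: 4 records had amount > 339 and were capped
Step 4: Maximum after transformation = 339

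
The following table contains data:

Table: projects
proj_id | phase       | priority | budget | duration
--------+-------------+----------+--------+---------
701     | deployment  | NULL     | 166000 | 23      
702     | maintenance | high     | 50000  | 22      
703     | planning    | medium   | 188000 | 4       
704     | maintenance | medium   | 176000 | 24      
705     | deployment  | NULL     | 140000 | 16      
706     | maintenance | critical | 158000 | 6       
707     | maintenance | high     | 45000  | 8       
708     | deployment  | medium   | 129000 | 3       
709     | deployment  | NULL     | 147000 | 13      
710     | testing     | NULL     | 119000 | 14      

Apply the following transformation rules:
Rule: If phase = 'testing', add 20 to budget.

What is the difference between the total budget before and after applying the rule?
20

Step 1: Original sum of budget = 1318000
Step 2: 1 records have phase = 'testing'
Step 3: Each affected record changes by 20
Step 4: Total change = 1 × 20 = 20
Step 5: New sum = 1318000 + 20 = 1318020
Step 6: Difference = |1318020 - 1318000| = 20
        (Sum increased by 20)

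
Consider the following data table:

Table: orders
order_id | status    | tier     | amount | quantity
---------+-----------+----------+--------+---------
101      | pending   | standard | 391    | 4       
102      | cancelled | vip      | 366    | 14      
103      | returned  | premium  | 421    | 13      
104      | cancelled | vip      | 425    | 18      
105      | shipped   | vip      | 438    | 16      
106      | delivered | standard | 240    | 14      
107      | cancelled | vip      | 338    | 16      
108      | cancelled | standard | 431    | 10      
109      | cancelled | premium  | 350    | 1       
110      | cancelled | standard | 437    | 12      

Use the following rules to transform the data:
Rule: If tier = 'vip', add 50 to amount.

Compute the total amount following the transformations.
4037

Step 1: Count records where tier = 'vip': 4
Step 2: Total bonus added: 4 × 50 = 200
Step 3: Original sum of amount: 3837
Step 4: Final sum = 3837 + 200 = 4037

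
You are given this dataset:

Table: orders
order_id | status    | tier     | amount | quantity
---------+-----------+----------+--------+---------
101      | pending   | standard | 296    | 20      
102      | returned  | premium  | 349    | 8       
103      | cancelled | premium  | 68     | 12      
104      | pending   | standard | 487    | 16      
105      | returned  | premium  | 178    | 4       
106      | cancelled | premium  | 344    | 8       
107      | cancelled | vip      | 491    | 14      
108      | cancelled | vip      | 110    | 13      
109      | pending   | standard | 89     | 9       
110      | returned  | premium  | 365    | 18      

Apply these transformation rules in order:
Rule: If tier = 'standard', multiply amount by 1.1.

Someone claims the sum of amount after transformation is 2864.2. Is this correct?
Yes, the result is correct.

Step 1: Calculate the correct sum after transformation
Step 2: Apply multiplier 1.1 to records where tier = 'standard'
Step 3: Correct result = 2864.2
Step 4: Claimed result = 2864.2
Step 5: 2864.2 = 2864.2 ✓
Conclusion: The claimed result is correct.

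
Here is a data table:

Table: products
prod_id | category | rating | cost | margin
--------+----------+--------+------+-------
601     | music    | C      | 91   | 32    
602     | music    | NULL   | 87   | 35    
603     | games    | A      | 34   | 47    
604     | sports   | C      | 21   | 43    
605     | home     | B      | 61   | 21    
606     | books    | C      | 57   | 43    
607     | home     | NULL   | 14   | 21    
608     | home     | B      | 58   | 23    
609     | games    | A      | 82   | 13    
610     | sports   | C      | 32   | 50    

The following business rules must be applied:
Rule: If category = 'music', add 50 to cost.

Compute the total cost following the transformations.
637

Step 1: Count records where category = 'music': 2
Step 2: Total bonus added: 2 × 50 = 100
Step 3: Original sum of cost: 537
Step 4: Final sum = 537 + 100 = 637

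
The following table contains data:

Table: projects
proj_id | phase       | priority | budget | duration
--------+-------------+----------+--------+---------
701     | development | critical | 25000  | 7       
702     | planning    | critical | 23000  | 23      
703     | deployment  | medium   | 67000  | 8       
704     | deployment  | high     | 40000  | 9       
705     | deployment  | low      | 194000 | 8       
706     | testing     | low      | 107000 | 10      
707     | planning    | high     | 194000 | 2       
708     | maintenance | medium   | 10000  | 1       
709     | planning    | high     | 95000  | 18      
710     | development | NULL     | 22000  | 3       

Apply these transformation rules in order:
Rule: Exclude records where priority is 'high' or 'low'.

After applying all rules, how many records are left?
5

Step 1: Count records to exclude
  - 3 (high) + 2 (low) = 5 records
Step 2: Total records: 10
Step 3: Remaining = 10 - 5 = 5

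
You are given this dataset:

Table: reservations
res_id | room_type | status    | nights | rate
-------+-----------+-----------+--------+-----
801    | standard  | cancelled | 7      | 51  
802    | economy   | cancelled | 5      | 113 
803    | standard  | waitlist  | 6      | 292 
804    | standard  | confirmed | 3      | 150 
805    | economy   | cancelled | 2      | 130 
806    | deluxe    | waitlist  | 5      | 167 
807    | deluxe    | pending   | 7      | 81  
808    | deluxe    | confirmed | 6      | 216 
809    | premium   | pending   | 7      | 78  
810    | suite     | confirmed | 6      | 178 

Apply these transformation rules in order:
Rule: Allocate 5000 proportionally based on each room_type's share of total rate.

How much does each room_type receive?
deluxe: 1593.41, economy: 834.48, premium: 267.86, standard: 1692.99, suite: 611.26

Step 1: Calculate total rate = 1456
Step 2: Calculate each room_type's proportion:
  deluxe: 464/1456 = 31.87% → 1593.41
  economy: 243/1456 = 16.69% → 834.48
  premium: 78/1456 = 5.36% → 267.86
  standard: 493/1456 = 33.86% → 1692.99
  suite: 178/1456 = 12.23% → 611.26
Step 3: Verify: sum of allocations ≈ 5000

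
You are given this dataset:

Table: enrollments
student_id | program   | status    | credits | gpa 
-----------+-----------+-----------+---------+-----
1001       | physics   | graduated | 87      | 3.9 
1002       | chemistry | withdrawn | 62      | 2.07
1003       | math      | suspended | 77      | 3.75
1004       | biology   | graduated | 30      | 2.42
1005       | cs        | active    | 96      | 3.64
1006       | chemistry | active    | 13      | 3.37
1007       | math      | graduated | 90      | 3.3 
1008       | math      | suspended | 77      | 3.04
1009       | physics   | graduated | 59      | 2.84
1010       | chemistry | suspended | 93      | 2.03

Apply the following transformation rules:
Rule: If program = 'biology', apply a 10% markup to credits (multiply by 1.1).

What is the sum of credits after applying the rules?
687.0

Step 1: Records with program = 'biology' have total credits = 30
Step 2: Apply multiplier: 30 × 1.1 = 33.0
Step 3: Other records total: 654
Step 4: Final sum = 33.0 + 654 = 687.0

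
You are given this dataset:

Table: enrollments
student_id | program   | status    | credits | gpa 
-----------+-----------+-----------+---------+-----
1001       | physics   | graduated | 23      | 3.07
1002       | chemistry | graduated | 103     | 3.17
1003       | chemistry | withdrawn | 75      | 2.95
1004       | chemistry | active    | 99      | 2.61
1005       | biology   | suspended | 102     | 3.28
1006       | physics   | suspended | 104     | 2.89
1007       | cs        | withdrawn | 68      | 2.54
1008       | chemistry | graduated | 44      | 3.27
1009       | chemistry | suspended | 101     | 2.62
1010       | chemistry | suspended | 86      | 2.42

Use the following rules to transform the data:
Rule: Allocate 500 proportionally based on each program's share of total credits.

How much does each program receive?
biology: 63.35, chemistry: 315.53, cs: 42.24, physics: 78.88

Step 1: Calculate total credits = 805
Step 2: Calculate each program's proportion:
  biology: 102/805 = 12.67% → 63.35
  chemistry: 508/805 = 63.11% → 315.53
  cs: 68/805 = 8.45% → 42.24
  physics: 127/805 = 15.78% → 78.88
Step 3: Verify: sum of allocations ≈ 500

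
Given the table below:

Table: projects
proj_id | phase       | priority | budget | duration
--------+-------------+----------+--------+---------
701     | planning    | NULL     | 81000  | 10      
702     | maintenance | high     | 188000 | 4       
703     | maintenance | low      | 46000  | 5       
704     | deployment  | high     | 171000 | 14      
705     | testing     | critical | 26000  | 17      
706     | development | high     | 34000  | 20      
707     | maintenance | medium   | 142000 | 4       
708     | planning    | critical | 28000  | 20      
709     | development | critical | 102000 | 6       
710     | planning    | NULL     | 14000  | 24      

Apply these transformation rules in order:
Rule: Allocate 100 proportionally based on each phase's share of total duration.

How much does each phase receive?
deployment: 11.29, development: 20.97, maintenance: 10.48, planning: 43.55, testing: 13.71

Step 1: Calculate total duration = 124
Step 2: Calculate each phase's proportion:
  deployment: 14/124 = 11.29% → 11.29
  development: 26/124 = 20.97% → 20.97
  maintenance: 13/124 = 10.48% → 10.48
  planning: 54/124 = 43.55% → 43.55
  testing: 17/124 = 13.71% → 13.71
Step 3: Verify: sum of allocations ≈ 100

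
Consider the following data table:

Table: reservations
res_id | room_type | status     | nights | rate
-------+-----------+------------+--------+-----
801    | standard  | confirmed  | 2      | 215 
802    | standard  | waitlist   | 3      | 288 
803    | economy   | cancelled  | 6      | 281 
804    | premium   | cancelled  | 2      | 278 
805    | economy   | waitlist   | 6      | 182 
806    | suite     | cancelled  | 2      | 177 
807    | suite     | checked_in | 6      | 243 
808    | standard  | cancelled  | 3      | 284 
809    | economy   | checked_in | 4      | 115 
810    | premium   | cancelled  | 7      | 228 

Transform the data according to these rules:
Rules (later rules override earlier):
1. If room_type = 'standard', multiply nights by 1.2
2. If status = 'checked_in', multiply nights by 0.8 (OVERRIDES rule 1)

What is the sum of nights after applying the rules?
40.6

Step 1: Rule 2 takes priority for records with status = 'checked_in'
  - 2 records: 10 × 0.8 = 8.0
Step 2: Rule 1 applies to remaining records with room_type = 'standard'
  - 3 records: 8 × 1.2 = 9.6
Step 3: Other records unchanged: 23
Step 4: Final sum = 8.0 + 9.6 + 23 = 40.6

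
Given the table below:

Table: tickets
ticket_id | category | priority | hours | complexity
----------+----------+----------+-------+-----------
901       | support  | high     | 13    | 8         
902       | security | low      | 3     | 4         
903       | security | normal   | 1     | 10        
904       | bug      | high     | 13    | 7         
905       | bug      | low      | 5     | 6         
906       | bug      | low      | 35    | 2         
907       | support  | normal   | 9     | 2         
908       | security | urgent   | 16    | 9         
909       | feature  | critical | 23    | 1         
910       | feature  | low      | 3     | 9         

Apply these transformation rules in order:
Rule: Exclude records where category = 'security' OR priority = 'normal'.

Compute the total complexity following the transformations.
33

Step 1: Find records where category = 'security' OR priority = 'normal'
Step 2: 4 records match, summing to 25
Step 3: Original sum: 58
Step 4: Remaining sum = 58 - 25 = 33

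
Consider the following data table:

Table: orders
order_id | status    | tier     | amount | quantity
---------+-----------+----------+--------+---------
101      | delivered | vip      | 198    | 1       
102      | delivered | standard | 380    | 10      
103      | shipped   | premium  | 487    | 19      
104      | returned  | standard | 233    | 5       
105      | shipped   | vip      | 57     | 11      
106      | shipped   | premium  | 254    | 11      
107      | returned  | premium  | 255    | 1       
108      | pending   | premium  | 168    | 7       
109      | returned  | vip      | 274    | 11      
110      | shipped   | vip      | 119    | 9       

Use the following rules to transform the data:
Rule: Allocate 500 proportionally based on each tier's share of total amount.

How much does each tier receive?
premium: 240.0, standard: 126.39, vip: 133.61

Step 1: Calculate total amount = 2425
Step 2: Calculate each tier's proportion:
  premium: 1164/2425 = 48.00% → 240.0
  standard: 613/2425 = 25.28% → 126.39
  vip: 648/2425 = 26.72% → 133.61
Step 3: Verify: sum of allocations ≈ 500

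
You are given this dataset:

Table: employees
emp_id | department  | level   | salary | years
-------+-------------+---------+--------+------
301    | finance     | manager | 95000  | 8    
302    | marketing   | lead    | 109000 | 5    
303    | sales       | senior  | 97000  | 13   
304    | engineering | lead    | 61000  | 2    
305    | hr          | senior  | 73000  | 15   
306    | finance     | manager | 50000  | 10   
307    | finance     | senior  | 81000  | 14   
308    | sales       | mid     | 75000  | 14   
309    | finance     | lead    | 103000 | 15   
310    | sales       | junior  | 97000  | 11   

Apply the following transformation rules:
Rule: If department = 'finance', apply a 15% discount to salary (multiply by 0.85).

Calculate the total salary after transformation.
791650.0

Step 1: Records with department = 'finance' have total salary = 329000
Step 2: Apply multiplier: 329000 × 0.85 = 279650.0
Step 3: Other records total: 512000
Step 4: Final sum = 279650.0 + 512000 = 791650.0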